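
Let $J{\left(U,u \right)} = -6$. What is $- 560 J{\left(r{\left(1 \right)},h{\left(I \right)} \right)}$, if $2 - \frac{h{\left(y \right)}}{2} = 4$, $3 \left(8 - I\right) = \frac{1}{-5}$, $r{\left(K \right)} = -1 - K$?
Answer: $3360$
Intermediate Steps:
$I = \frac{121}{15}$ ($I = 8 - \frac{1}{3 \left(-5\right)} = 8 - - \frac{1}{15} = 8 + \frac{1}{15} = \frac{121}{15} \approx 8.0667$)
$h{\left(y \right)} = -4$ ($h{\left(y \right)} = 4 - 8 = -4$)
$- 560 J{\left(r{\left(1 \right)},h{\left(I \right)} \right)} = \left(-560\right) \left(-6\right) = 3360$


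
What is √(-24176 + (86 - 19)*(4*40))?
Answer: 116*I ≈ 116.0*I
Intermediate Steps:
√(-24176 + (86 - 19)*(4*40)) = √(-24176 + 67*160) = √(-24176 + 10720) = √(-13456) = 116*I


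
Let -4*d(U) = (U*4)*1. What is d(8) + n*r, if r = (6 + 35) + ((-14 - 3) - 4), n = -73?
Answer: -1468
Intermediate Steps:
d(U) = -U (d(U) = -U*4/4 = -4*U/4 = -U)
r = 20 (r = 41 + (-17 - 4) = 41 - 21 = 20)
d(8) + n*r = -1*8 - 73*20 = -8 - 1460 = -1468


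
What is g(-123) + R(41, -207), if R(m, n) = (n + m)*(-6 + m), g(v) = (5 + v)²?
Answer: 8114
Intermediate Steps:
R(m, n) = (-6 + m)*(m + n) (R(m, n) = (m + n)*(-6 + m) = (-6 + m)*(m + n))
g(-123) + R(41, -207) = (5 - 123)² + (41² - 6*41 - 6*(-207) + 41*(-207)) = (-118)² + (1681 - 246 + 1242 - 8487) = 13924 - 5810 = 8114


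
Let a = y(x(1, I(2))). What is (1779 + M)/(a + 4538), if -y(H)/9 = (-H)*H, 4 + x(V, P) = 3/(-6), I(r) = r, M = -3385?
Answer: -6424/18881 ≈ -0.34024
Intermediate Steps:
x(V, P) = -9/2 (x(V, P) = -4 + 3/(-6) = -4 + 3*(-⅙) = -4 - ½ = -9/2)
y(H) = 9*H² (y(H) = -9*(-H)*H = -(-9)*H² = 9*H²)
a = 729/4 (a = 9*(-9/2)² = 9*(81/4) = 729/4 ≈ 182.25)
(1779 + M)/(a + 4538) = (1779 - 3385)/(729/4 + 4538) = -1606/18881/4 = -1606*4/18881 = -6424/18881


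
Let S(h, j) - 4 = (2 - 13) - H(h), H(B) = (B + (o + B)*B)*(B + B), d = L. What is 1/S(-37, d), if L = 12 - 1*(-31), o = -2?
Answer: 1/104037 ≈ 9.6120e-6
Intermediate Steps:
L = 43 (L = 12 + 31 = 43)
d = 43
H(B) = 2*B*(B + B*(-2 + B)) (H(B) = (B + (-2 + B)*B)*(B + B) = (B + B*(-2 + B))*(2*B) = 2*B*(B + B*(-2 + B)))
S(h, j) = -7 - 2*h²*(-1 + h) (S(h, j) = 4 + ((2 - 13) - 2*h²*(-1 + h)) = 4 + (-11 - 2*h²*(-1 + h)) = -7 - 2*h²*(-1 + h))
1/S(-37, d) = 1/(-7 + 2*(-37)²*(1 - 1*(-37))) = 1/(-7 + 2*1369*(1 + 37)) = 1/(-7 + 2*1369*38) = 1/(-7 + 104044) = 1/104037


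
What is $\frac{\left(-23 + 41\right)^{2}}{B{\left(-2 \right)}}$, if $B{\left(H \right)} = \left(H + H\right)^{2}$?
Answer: $\frac{81}{4} \approx 20.25$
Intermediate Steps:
$B{\left(H \right)} = 4 H^{2}$ ($B{\left(H \right)} = \left(2 H\right)^{2} = 4 H^{2}$)
$\frac{\left(-23 + 41\right)^{2}}{B{\left(-2 \right)}} = \frac{\left(-23 + 41\right)^{2}}{4 \left(-2\right)^{2}} = \frac{18^{2}}{4 \cdot 4} = \frac{324}{16} = 324 \cdot \frac{1}{16} = \frac{81}{4}$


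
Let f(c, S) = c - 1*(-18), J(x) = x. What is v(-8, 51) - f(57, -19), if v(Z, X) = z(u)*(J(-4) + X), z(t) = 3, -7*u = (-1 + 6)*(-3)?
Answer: 66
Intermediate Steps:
u = 15/7 (u = -(-1 + 6)*(-3)/7 = -5*(-3)/7 = -⅐*(-15) = 15/7 ≈ 2.1429)
f(c, S) = 18 + c (f(c, S) = c + 18 = 18 + c)
v(Z, X) = -12 + 3*X (v(Z, X) = 3*(-4 + X) = -12 + 3*X)
v(-8, 51) - f(57, -19) = (-12 + 3*51) - (18 + 57) = (-12 + 153) - 1*75 = 141 - 75 = 66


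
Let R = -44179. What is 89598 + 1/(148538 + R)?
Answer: 9350357683/104359 ≈ 89598.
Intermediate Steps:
89598 + 1/(148538 + R) = 89598 + 1/(148538 - 44179) = 89598 + 1/104359 = 9350357683/104359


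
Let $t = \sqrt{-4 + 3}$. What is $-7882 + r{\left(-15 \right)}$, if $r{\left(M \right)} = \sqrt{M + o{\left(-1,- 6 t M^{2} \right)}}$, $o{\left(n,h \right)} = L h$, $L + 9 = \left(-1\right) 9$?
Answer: $-7882 + \sqrt{-15 + 24300 i} \approx -7771.8 + 110.26 i$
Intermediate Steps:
$t = i$ ($t = \sqrt{-1} = i \approx 1.0 i$)
$L = -18$ ($L = -9 - 9 = -18$)
$o{\left(n,h \right)} = - 18 h$
$r{\left(M \right)} = \sqrt{M + 108 i M^{2}}$ ($r{\left(M \right)} = \sqrt{M - 18 - 6 i M^{2}} = \sqrt{M - 18 \left(- 6 i M^{2}\right)} = \sqrt{M + 108 i M^{2}}$)
$-7882 + r{\left(-15 \right)} = -7882 + \sqrt{- 15 \left(1 + 108 i \left(-15\right)\right)} = -7882 + \sqrt{- 15 \left(1 - 1620 i\right)} = -7882 + \sqrt{-15 + 24300 i}$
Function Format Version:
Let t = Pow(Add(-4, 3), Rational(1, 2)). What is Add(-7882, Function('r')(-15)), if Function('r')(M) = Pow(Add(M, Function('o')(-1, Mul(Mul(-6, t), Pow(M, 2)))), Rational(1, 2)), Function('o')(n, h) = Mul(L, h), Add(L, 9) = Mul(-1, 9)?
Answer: Add(-7882, Pow(Add(-15, Mul(24300, I)), Rational(1, 2))) ≈ Add(-7771.8, Mul(110.26, I))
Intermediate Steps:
t = I (t = Pow(-1, Rational(1, 2)) = I ≈ Mul(1.0000, I))
L = -18 (L = Add(-9, Mul(-1, 9)) = Add(-9, -9) = -18)
Function('o')(n, h) = Mul(-18, h)
Function('r')(M) = Pow(Add(M, Mul(108, I, Pow(M, 2))), Rational(1, 2)) (Function('r')(M) = Pow(Add(M, Mul(-18, Mul(Mul(-6, I), Pow(M, 2)))), Rational(1, 2)) = Pow(Add(M, Mul(-18, Mul(-6, I, Pow(M, 2)))), Rational(1, 2)) = Pow(Add(M, Mul(108, I, Pow(M, 2))), Rational(1, 2)))
Add(-7882, Function('r')(-15)) = Add(-7882, Pow(Mul(-15, Add(1, Mul(108, I, -15))), Rational(1, 2))) = Add(-7882, Pow(Mul(-15, Add(1, Mul(-1620, I))), Rational(1, 2))) = Add(-7882, Pow(Add(-15, Mul(24300, I)), Rational(1, 2)))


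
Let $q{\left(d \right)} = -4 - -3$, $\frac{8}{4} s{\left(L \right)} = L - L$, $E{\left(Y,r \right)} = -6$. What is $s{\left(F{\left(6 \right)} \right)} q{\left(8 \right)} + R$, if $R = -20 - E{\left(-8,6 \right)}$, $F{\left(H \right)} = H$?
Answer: $-14$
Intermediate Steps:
$s{\left(L \right)} = 0$ ($s{\left(L \right)} = \frac{L - L}{2} = \frac{1}{2} \cdot 0 = 0$)
$R = -14$ ($R = -20 - -6 = -20 + 6 = -14$)
$q{\left(d \right)} = -1$ ($q{\left(d \right)} = -4 + 3 = -1$)
$s{\left(F{\left(6 \right)} \right)} q{\left(8 \right)} + R = 0 \left(-1\right) - 14 = 0 - 14 = -14$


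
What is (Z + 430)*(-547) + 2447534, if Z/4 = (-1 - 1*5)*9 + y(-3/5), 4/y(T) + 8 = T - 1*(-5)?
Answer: 20996164/9 ≈ 2.3329e+6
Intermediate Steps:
y(T) = 4/(-3 + T) (y(T) = 4/(-8 + (T - 1*(-5))) = 4/(-8 + (T + 5)) = 4/(-8 + (5 + T)) = 4/(-3 + T))
Z = -1984/9 (Z = 4*((-1 - 1*5)*9 + 4/(-3 - 3/5)) = 4*((-1 - 5)*9 + 4/(-3 - 3*1/5)) = 4*(-6*9 + 4/(-3 - 3/5)) = 4*(-54 + 4/(-18/5)) = 4*(-54 + 4*(-5/18)) = 4*(-54 - 10/9) = 4*(-496/9) = -1984/9 ≈ -220.44)
(Z + 430)*(-547) + 2447534 = (-1984/9 + 430)*(-547) + 2447534 = (1886/9)*(-547) + 2447534 = -1031642/9 + 2447534 = 20996164/9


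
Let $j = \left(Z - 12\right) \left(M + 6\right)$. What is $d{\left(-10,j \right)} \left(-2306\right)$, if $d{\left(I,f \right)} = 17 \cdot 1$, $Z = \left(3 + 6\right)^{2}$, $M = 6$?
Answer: $-39202$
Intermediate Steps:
$Z = 81$ ($Z = 9^{2} = 81$)
$j = 828$ ($j = \left(81 - 12\right) \left(6 + 6\right) = 69 \cdot 12 = 828$)
$d{\left(I,f \right)} = 17$
$d{\left(-10,j \right)} \left(-2306\right) = 17 \left(-2306\right) = -39202$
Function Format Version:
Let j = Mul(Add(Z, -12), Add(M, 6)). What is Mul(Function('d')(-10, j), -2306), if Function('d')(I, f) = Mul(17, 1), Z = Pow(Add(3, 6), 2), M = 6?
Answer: -39202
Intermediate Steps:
Z = 81 (Z = Pow(9, 2) = 81)
j = 828 (j = Mul(Add(81, -12), Add(6, 6)) = Mul(69, 12) = 828)
Function('d')(I, f) = 17
Mul(Function('d')(-10, j), -2306) = Mul(17, -2306) = -39202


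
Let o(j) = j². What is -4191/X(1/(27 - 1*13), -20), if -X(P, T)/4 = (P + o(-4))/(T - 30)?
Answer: -9779/3 ≈ -3259.7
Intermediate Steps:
X(P, T) = -4*(16 + P)/(-30 + T) (X(P, T) = -4*(P + (-4)²)/(T - 30) = -4*(P + 16)/(-30 + T) = -4*(16 + P)/(-30 + T))
-4191/X(1/(27 - 1*13), -20) = -4191*(-30 - 20)/(4*(-16 - 1/(27 - 1*13))) = -4191*(-25/(2*(-16 - 1/(27 - 13)))) = -4191*(-25/(2*(-16 - 1/14))) = -4191/(4*(-1/50)*(-225/14)) = -4191/9/7 = -4191*7/9 = -9779/3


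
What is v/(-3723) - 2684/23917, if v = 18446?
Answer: -451165514/89042991 ≈ -5.0668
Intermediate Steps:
v/(-3723) - 2684/23917 = 18446/(-3723) - 2684/23917 = 18446*(-1/3723) - 2684*1/23917 = -18446/3723 - 2684/23917 = -451165514/89042991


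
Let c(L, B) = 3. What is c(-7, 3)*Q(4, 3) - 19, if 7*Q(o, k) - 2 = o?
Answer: -115/7 ≈ -16.429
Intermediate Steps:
Q(o, k) = 2/7 + o/7
c(-7, 3)*Q(4, 3) - 19 = 3*(2/7 + (1/7)*4) - 19 = 3*(2/7 + 4/7) - 19 = 3*(6/7) - 19 = 18/7 - 19 = -115/7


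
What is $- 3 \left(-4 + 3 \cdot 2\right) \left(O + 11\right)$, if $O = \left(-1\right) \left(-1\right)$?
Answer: $-72$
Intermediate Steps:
$O = 1$
$- 3 \left(-4 + 3 \cdot 2\right) \left(O + 11\right) = - 3 \left(-4 + 3 \cdot 2\right) \left(1 + 11\right) = - 3 \left(-4 + 6\right) 12 = \left(-3\right) 2 \cdot 12 = \left(-6\right) 12 = -72$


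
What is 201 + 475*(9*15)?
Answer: 64326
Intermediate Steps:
201 + 475*(9*15) = 201 + 475*135 = 201 + 64125 = 64326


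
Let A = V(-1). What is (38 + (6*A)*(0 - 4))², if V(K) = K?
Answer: 3844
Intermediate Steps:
A = -1
(38 + (6*A)*(0 - 4))² = (38 + (6*(-1))*(0 - 4))² = (38 - 6*(-4))² = (38 + 24)² = 62² = 3844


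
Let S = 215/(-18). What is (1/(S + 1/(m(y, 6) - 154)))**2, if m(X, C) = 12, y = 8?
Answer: 408321/58323769 ≈ 0.0070009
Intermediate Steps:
S = -215/18 (S = 215*(-1/18) = -215/18 ≈ -11.944)
(1/(S + 1/(m(y, 6) - 154)))**2 = (1/(-215/18 + 1/(12 - 154)))**2 = (1/(-215/18 + 1/(-142)))**2 = (1/(-215/18 - 1/142))**2 = (1/(-7637/639))**2 = (-639/7637)**2 = 408321/58323769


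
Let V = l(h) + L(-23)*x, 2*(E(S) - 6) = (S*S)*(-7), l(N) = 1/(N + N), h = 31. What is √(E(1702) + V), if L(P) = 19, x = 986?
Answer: I*√38901564394/62 ≈ 3181.2*I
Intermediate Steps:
l(N) = 1/(2*N)
E(S) = 6 - 7*S²/2 (E(S) = 6 + ((S*S)*(-7))/2 = 6 + (S²*(-7))/2 = 6 + (-7*S²)/2 = 6 - 7*S²/2)
V = 1161509/62 (V = (½)/31 + 19*986 = (½)*(1/31) + 18734 = 1/62 + 18734 = 1161509/62 ≈ 18734.)
√(E(1702) + V) = √((6 - 7/2*1702²) + 1161509/62) = √((6 - 7/2*2896804) + 1161509/62) = √((6 - 10138814) + 1161509/62) = √(-10138808 + 1161509/62) = √(-627444587/62) = I*√38901564394/62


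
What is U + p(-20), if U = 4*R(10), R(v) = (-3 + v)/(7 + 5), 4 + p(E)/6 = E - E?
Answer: -65/3 ≈ -21.667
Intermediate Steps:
p(E) = -24 (p(E) = -24 + 6*(E - E) = -24 + 6*0 = -24 + 0 = -24)
R(v) = -¼ + v/12 (R(v) = (-3 + v)/12 = (-3 + v)*(1/12) = -¼ + v/12)
U = 7/3 (U = 4*(-¼ + (1/12)*10) = 4*(-¼ + ⅚) = 4*(7/12) = 7/3 ≈ 2.3333)
U + p(-20) = 7/3 - 24 = -65/3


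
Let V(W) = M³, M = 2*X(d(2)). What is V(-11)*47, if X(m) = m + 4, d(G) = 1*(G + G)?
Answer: 192512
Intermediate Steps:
d(G) = 2*G (d(G) = 1*(2*G) = 2*G)
X(m) = 4 + m
M = 16 (M = 2*(4 + 2*2) = 2*(4 + 4) = 2*8 = 16)
V(W) = 4096 (V(W) = 16³ = 4096)
V(-11)*47 = 4096*47 = 192512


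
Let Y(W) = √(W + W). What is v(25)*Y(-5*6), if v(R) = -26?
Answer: -52*I*√15 ≈ -201.4*I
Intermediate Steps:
Y(W) = √2*√W (Y(W) = √(2*W) = √2*√W)
v(25)*Y(-5*6) = -26*√2*√(-5*6) = -26*√2*√(-30) = -26*√2*I*√30 = -52*I*√15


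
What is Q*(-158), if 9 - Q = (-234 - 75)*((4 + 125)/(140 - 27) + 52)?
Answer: -293336796/113 ≈ -2.5959e+6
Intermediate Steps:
Q = 1856562/113 (Q = 9 - (-234 - 75)*((4 + 125)/(140 - 27) + 52) = 9 - (-309)*(129/113 + 52) = 9 - (-309)*6005/113 = 9 - 1*(-1855545/113) = 9 + 1855545/113 = 1856562/113 ≈ 16430.)
Q*(-158) = (1856562/113)*(-158) = -293336796/113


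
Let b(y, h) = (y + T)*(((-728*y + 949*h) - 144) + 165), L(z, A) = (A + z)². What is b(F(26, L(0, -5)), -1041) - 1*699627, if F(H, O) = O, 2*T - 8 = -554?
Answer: 248810197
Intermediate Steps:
T = -273 (T = 4 + (½)*(-554) = 4 - 277 = -273)
b(y, h) = (-273 + y)*(21 - 728*y + 949*h) (b(y, h) = (y - 273)*(((-728*y + 949*h) - 144) + 165) = (-273 + y)*((-144 - 728*y + 949*h) + 165) = (-273 + y)*(21 - 728*y + 949*h))
b(F(26, L(0, -5)), -1041) - 1*699627 = (-5733 - 259077*(-1041) - 728*(-5 + 0)⁴ + 198765*(-5 + 0)² + 949*(-1041)*(-5 + 0)²) - 1*699627 = (-5733 + 269699157 - 728*((-5)²)² + 198765*(-5)² + 949*(-1041)*(-5)²) - 699627 = (-5733 + 269699157 - 728*25² + 198765*25 + 949*(-1041)*25) - 699627 = (-5733 + 269699157 - 728*625 + 4969125 - 24697725) - 699627 = (-5733 + 269699157 - 455000 + 4969125 - 24697725) - 699627 = 249509824 - 699627 = 248810197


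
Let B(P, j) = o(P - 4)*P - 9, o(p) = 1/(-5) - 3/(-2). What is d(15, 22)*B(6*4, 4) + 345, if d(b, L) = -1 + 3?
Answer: 1947/5 ≈ 389.40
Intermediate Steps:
d(b, L) = 2
o(p) = 13/10 (o(p) = 1*(-⅕) - 3*(-½) = -⅕ + 3/2 = 13/10)
B(P, j) = -9 + 13*P/10 (B(P, j) = 13*P/10 - 9 = -9 + 13*P/10)
d(15, 22)*B(6*4, 4) + 345 = 2*(-9 + 13*(6*4)/10) + 345 = 2*(-9 + (13/10)*24) + 345 = 2*(-9 + 156/5) + 345 = 2*(111/5) + 345 = 222/5 + 345 = 1947/5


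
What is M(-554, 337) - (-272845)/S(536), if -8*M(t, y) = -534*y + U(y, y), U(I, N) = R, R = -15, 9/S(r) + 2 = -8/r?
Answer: -20683209/536 ≈ -38588.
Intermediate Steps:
S(r) = 9/(-2 - 8/r)
U(I, N) = -15
M(t, y) = 15/8 + 267*y/4 (M(t, y) = -(-534*y - 15)/8 = -(-15 - 534*y)/8 = 15/8 + 267*y/4)
M(-554, 337) - (-272845)/S(536) = (15/8 + (267/4)*337) - (-272845)/((-9*536/(8 + 2*536))) = (15/8 + 89979/4) - (-272845)/((-9*536/(8 + 1072))) = 179973/8 - (-272845)/((-9*536/1080)) = 179973/8 - (-272845)/((-9*536*1/1080)) = 179973/8 - (-272845)/(-67/15) = 179973/8 - (-272845)*(-15)/67 = 179973/8 - 1*4092675/67 = 179973/8 - 4092675/67 = -20683209/536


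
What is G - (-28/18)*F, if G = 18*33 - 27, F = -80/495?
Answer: 504973/891 ≈ 566.75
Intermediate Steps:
F = -16/99 (F = -80*1/495 = -16/99 ≈ -0.16162)
G = 567 (G = 594 - 27 = 567)
G - (-28/18)*F = 567 - (-28/18)*(-16)/99 = 567 - (-28*1/18)*(-16)/99 = 567 - (-14)*(-16)/(9*99) = 567 - 1*224/891 = 567 - 224/891 = 504973/891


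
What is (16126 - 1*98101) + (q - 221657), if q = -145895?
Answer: -449527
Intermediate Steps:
(16126 - 1*98101) + (q - 221657) = (16126 - 1*98101) + (-145895 - 221657) = (16126 - 98101) - 367552 = -81975 - 367552 = -449527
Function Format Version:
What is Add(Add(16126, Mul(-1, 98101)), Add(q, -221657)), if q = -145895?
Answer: -449527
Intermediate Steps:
Add(Add(16126, Mul(-1, 98101)), Add(q, -221657)) = Add(Add(16126, Mul(-1, 98101)), Add(-145895, -221657)) = Add(Add(16126, -98101), -367552) = Add(-81975, -367552) = -449527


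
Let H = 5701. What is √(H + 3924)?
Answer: 5*√385 ≈ 98.107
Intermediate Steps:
√(H + 3924) = √(5701 + 3924) = √9625 = 5*√385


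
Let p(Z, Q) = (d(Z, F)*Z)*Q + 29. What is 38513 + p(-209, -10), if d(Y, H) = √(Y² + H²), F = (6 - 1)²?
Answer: 38542 + 2090*√44306 ≈ 4.7847e+5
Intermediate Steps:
F = 25 (F = 5² = 25)
d(Y, H) = √(H² + Y²)
p(Z, Q) = 29 + Q*Z*√(625 + Z²) (p(Z, Q) = (√(25² + Z²)*Z)*Q + 29 = (√(625 + Z²)*Z)*Q + 29 = (Z*√(625 + Z²))*Q + 29 = Q*Z*√(625 + Z²) + 29 = 29 + Q*Z*√(625 + Z²))
38513 + p(-209, -10) = 38513 + (29 - 10*(-209)*√(625 + (-209)²)) = 38513 + (29 - 10*(-209)*√(625 + 43681)) = 38513 + (29 - 10*(-209)*√44306) = 38513 + (29 + 2090*√44306) = 38542 + 2090*√44306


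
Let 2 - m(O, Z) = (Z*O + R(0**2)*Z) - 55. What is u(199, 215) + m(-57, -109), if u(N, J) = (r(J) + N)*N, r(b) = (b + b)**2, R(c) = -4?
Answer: 36828109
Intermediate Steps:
r(b) = 4*b**2 (r(b) = (2*b)**2 = 4*b**2)
u(N, J) = N*(N + 4*J**2) (u(N, J) = (4*J**2 + N)*N = (N + 4*J**2)*N = N*(N + 4*J**2))
m(O, Z) = 57 + 4*Z - O*Z (m(O, Z) = 2 - ((Z*O - 4*Z) - 55) = 2 - ((O*Z - 4*Z) - 55) = 2 - ((-4*Z + O*Z) - 55) = 2 - (-55 - 4*Z + O*Z) = 2 + (55 + 4*Z - O*Z) = 57 + 4*Z - O*Z)
u(199, 215) + m(-57, -109) = 199*(199 + 4*215**2) + (57 + 4*(-109) - 1*(-57)*(-109)) = 199*(199 + 4*46225) + (57 - 436 - 6213) = 199*(199 + 184900) - 6592 = 199*185099 - 6592 = 36834701 - 6592 = 36828109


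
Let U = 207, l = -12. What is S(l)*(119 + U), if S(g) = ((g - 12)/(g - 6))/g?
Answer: -326/9 ≈ -36.222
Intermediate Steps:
S(g) = (-12 + g)/(g*(-6 + g)) (S(g) = ((-12 + g)/(-6 + g))/g = (-12 + g)/(g*(-6 + g)))
S(l)*(119 + U) = ((-12 - 12)/((-12)*(-6 - 12)))*(119 + 207) = -1/12*(-24)/(-18)*326 = -1/12*(-1/18)*(-24)*326 = -⅑*326 = -326/9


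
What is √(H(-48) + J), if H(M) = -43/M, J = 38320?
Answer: √5518209/12 ≈ 195.76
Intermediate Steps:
√(H(-48) + J) = √(-43/(-48) + 38320) = √(-43*(-1/48) + 38320) = √(43/48 + 38320) = √(1839403/48) = √5518209/12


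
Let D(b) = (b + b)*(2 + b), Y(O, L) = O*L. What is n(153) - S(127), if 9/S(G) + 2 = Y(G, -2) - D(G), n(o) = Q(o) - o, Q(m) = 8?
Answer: -4788181/33022 ≈ -145.00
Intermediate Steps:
Y(O, L) = L*O
D(b) = 2*b*(2 + b) (D(b) = (2*b)*(2 + b) = 2*b*(2 + b))
n(o) = 8 - o
S(G) = 9/(-2 - 2*G - 2*G*(2 + G)) (S(G) = 9/(-2 + (-2*G - 2*G*(2 + G))) = 9/(-2 - 2*G - 2*G*(2 + G)))
n(153) - S(127) = (8 - 1*153) - (-9)/(2 + 2*127**2 + 6*127) = (8 - 153) - (-9)/(2 + 2*16129 + 762) = -145 - (-9)/(2 + 32258 + 762) = -145 - (-9)/33022 = -145 - 1*(-9/33022) = -145 + 9/33022 = -4788181/33022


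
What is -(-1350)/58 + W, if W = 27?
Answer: 1458/29 ≈ 50.276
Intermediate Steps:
-(-1350)/58 + W = -(-1350)/58 + 27 = -75*(-9/29) + 27 = 675/29 + 27 = 1458/29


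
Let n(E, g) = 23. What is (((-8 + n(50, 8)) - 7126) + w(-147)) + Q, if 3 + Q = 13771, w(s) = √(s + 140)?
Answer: 6657 + I*√7 ≈ 6657.0 + 2.6458*I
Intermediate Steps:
w(s) = √(140 + s)
Q = 13768 (Q = -3 + 13771 = 13768)
(((-8 + n(50, 8)) - 7126) + w(-147)) + Q = (((-8 + 23) - 7126) + √(140 - 147)) + 13768 = ((15 - 7126) + √(-7)) + 13768 = (-7111 + I*√7) + 13768 = 6657 + I*√7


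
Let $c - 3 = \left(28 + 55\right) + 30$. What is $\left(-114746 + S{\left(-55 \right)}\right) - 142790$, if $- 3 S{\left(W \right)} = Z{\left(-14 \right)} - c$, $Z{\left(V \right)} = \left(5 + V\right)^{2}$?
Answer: $- \frac{772573}{3} \approx -2.5752 \cdot 10^{5}$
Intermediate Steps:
$c = 116$ ($c = 3 + \left(\left(28 + 55\right) + 30\right) = 3 + \left(83 + 30\right) = 3 + 113 = 116$)
$S{\left(W \right)} = \frac{35}{3}$ ($S{\left(W \right)} = - \frac{\left(5 - 14\right)^{2} - 116}{3} = - \frac{\left(-9\right)^{2} - 116}{3} = - \frac{81 - 116}{3} = \left(- \frac{1}{3}\right) \left(-35\right) = \frac{35}{3}$)
$\left(-114746 + S{\left(-55 \right)}\right) - 142790 = \left(-114746 + \frac{35}{3}\right) - 142790 = - \frac{344203}{3} - 142790 = - \frac{772573}{3}$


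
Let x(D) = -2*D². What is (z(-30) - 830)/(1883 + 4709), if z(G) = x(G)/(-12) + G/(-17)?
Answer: -5765/56032 ≈ -0.10289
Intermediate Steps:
z(G) = -G/17 + G²/6 (z(G) = -2*G²/(-12) + G/(-17) = -2*G²*(-1/12) + G*(-1/17) = G²/6 - G/17 = -G/17 + G²/6)
(z(-30) - 830)/(1883 + 4709) = ((1/102)*(-30)*(-6 + 17*(-30)) - 830)/(1883 + 4709) = ((1/102)*(-30)*(-6 - 510) - 830)/6592 = ((1/102)*(-30)*(-516) - 830)*(1/6592) = (2580/17 - 830)*(1/6592) = -11530/17*1/6592 = -5765/56032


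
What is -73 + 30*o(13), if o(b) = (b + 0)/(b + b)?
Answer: -58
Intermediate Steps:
o(b) = ½ (o(b) = b/((2*b)) = b*(1/(2*b)) = ½)
-73 + 30*o(13) = -73 + 30*(½) = -73 + 15 = -58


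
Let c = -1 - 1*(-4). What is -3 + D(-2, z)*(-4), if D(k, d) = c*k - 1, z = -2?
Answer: 25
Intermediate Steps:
c = 3 (c = -1 + 4 = 3)
D(k, d) = -1 + 3*k (D(k, d) = 3*k - 1 = -1 + 3*k)
-3 + D(-2, z)*(-4) = -3 + (-1 + 3*(-2))*(-4) = -3 + (-1 - 6)*(-4) = -3 - 7*(-4) = -3 + 28 = 25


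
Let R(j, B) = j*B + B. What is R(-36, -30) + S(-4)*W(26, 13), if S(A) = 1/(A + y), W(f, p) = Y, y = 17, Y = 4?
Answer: 13654/13 ≈ 1050.3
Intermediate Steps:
R(j, B) = B + B*j (R(j, B) = B*j + B = B + B*j)
W(f, p) = 4
S(A) = 1/(17 + A) (S(A) = 1/(A + 17) = 1/(17 + A))
R(-36, -30) + S(-4)*W(26, 13) = -30*(1 - 36) + 4/(17 - 4) = -30*(-35) + 4/13 = 1050 + (1/13)*4 = 1050 + 4/13 = 13654/13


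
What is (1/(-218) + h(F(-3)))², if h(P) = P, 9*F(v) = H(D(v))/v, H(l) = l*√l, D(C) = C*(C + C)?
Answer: 380193/47524 + 2*√2/109 ≈ 8.0260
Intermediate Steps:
D(C) = 2*C² (D(C) = C*(2*C) = 2*C²)
H(l) = l^(3/2)
F(v) = 2*√2*(v²)^(3/2)/(9*v) (F(v) = ((2*v²)^(3/2)/v)/9 = ((2*√2*(v²)^(3/2))/v)/9 = (2*√2*(v²)^(3/2)/v)/9 = 2*√2*(v²)^(3/2)/(9*v))
(1/(-218) + h(F(-3)))² = (1/(-218) + (2/9)*√2*((-3)²)^(3/2)/(-3))² = (-1/218 + (2/9)*√2*(-⅓)*9^(3/2))² = (-1/218 + (2/9)*√2*(-⅓)*27)² = (-1/218 - 2*√2)²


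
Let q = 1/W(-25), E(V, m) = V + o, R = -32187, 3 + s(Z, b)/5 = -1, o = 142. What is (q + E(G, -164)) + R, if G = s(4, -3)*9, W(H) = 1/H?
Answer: -32250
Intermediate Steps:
s(Z, b) = -20 (s(Z, b) = -15 + 5*(-1) = -15 - 5 = -20)
G = -180 (G = -20*9 = -180)
E(V, m) = 142 + V (E(V, m) = V + 142 = 142 + V)
q = -25 (q = 1/(1/(-25)) = 1/(-1/25) = -25)
(q + E(G, -164)) + R = (-25 + (142 - 180)) - 32187 = (-25 - 38) - 32187 = -63 - 32187 = -32250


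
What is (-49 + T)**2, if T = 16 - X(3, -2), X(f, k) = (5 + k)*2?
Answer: 1521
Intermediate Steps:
X(f, k) = 10 + 2*k
T = 10 (T = 16 - (10 + 2*(-2)) = 16 - (10 - 4) = 16 - 1*6 = 16 - 6 = 10)
(-49 + T)**2 = (-49 + 10)**2 = (-39)**2 = 1521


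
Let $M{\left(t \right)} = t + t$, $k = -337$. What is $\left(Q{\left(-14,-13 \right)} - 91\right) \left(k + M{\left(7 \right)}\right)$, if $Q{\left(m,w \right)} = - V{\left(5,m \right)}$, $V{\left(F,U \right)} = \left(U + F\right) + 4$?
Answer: $27778$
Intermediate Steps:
$M{\left(t \right)} = 2 t$
$V{\left(F,U \right)} = 4 + F + U$ ($V{\left(F,U \right)} = \left(F + U\right) + 4 = 4 + F + U$)
$Q{\left(m,w \right)} = -9 - m$ ($Q{\left(m,w \right)} = - (4 + 5 + m) = - (9 + m) = -9 - m$)
$\left(Q{\left(-14,-13 \right)} - 91\right) \left(k + M{\left(7 \right)}\right) = \left(\left(-9 - -14\right) - 91\right) \left(-337 + 2 \cdot 7\right) = \left(\left(-9 + 14\right) - 91\right) \left(-337 + 14\right) = \left(5 - 91\right) \left(-323\right) = \left(-86\right) \left(-323\right) = 27778$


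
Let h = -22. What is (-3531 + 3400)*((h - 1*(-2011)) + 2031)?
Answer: -526620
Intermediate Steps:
(-3531 + 3400)*((h - 1*(-2011)) + 2031) = (-3531 + 3400)*((-22 - 1*(-2011)) + 2031) = -131*((-22 + 2011) + 2031) = -131*(1989 + 2031) = -131*4020 = -526620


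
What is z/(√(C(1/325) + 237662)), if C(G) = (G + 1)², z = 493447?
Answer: 160370275*√25103155026/25103155026 ≈ 1012.2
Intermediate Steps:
C(G) = (1 + G)²
z/(√(C(1/325) + 237662)) = 493447/(√((1 + 1/325)² + 237662)) = 493447/(√((326/325)² + 237662)) = 493447/(√(106276/105625 + 237662)) = 493447/(√(25103155026/105625)) = 493447/((√25103155026/325)) = 493447*(325*√25103155026/25103155026) = 160370275*√25103155026/25103155026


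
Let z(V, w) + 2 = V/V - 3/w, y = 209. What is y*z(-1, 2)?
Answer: -1045/2 ≈ -522.50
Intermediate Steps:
z(V, w) = -1 - 3/w (z(V, w) = -2 + (V/V - 3/w) = -2 + (1 - 3/w) = -1 - 3/w)
y*z(-1, 2) = 209*((-3 - 1*2)/2) = 209*((-3 - 2)/2) = 209*((½)*(-5)) = 209*(-5/2) = -1045/2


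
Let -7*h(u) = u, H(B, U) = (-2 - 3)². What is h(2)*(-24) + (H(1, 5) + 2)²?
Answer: 5151/7 ≈ 735.86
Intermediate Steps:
H(B, U) = 25 (H(B, U) = (-5)² = 25)
h(u) = -u/7
h(2)*(-24) + (H(1, 5) + 2)² = -⅐*2*(-24) + (25 + 2)² = -2/7*(-24) + 27² = 48/7 + 729 = 5151/7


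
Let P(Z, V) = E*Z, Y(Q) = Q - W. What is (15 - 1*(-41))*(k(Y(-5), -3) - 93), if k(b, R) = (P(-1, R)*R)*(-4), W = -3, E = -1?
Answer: -4536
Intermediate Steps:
Y(Q) = 3 + Q (Y(Q) = Q - 1*(-3) = Q + 3 = 3 + Q)
P(Z, V) = -Z
k(b, R) = -4*R (k(b, R) = ((-1*(-1))*R)*(-4) = (1*R)*(-4) = R*(-4) = -4*R)
(15 - 1*(-41))*(k(Y(-5), -3) - 93) = (15 - 1*(-41))*(-4*(-3) - 93) = (15 + 41)*(12 - 93) = 56*(-81) = -4536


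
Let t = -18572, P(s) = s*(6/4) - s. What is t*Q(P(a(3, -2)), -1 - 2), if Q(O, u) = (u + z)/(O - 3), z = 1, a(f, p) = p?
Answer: -9286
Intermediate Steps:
P(s) = s/2 (P(s) = s*(6*(¼)) - s = s*(3/2) - s = 3*s/2 - s = s/2)
Q(O, u) = (1 + u)/(-3 + O) (Q(O, u) = (u + 1)/(O - 3) = (1 + u)/(-3 + O))
t*Q(P(a(3, -2)), -1 - 2) = -18572*(1 + (-1 - 2))/(-3 + (½)*(-2)) = -18572*(1 - 3)/(-3 - 1) = -18572*(-2)/(-4) = -(-4643)*(-2) = -18572*½ = -9286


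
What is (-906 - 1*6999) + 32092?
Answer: 24187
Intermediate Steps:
(-906 - 1*6999) + 32092 = (-906 - 6999) + 32092 = -7905 + 32092 = 24187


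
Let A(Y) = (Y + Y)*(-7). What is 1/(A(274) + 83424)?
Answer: 1/79588 ≈ 1.2565e-5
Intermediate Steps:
A(Y) = -14*Y (A(Y) = (2*Y)*(-7) = -14*Y)
1/(A(274) + 83424) = 1/(-14*274 + 83424) = 1/(-3836 + 83424) = 1/79588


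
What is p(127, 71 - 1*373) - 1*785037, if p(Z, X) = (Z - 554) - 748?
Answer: -786212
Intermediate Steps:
p(Z, X) = -1302 + Z (p(Z, X) = (-554 + Z) - 748 = -1302 + Z)
p(127, 71 - 1*373) - 1*785037 = (-1302 + 127) - 1*785037 = -1175 - 785037 = -786212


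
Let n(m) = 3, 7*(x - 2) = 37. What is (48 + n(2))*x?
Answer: 2601/7 ≈ 371.57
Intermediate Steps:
x = 51/7 (x = 2 + (1/7)*37 = 2 + 37/7 = 51/7 ≈ 7.2857)
(48 + n(2))*x = (48 + 3)*(51/7) = 51*(51/7) = 2601/7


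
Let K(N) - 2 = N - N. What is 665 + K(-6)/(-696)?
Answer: 231419/348 ≈ 665.00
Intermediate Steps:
K(N) = 2 (K(N) = 2 + (N - N) = 2 + 0 = 2)
665 + K(-6)/(-696) = 665 + 2/(-696) = 665 - 1/696*2 = 665 - 1/348 = 231419/348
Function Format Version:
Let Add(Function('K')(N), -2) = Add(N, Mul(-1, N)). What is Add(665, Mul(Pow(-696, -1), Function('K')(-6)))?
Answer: Rational(231419, 348) ≈ 665.00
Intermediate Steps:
Function('K')(N) = 2 (Function('K')(N) = Add(2, Add(N, Mul(-1, N))) = Add(2, 0) = 2)
Add(665, Mul(Pow(-696, -1), Function('K')(-6))) = Add(665, Mul(Pow(-696, -1), 2)) = Add(665, Mul(Rational(-1, 696), 2)) = Add(665, Rational(-1, 348)) = Rational(231419, 348)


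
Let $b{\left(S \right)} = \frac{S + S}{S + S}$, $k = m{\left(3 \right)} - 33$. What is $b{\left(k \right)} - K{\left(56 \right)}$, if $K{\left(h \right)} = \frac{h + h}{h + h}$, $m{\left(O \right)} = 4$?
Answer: $0$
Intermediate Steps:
$k = -29$ ($k = 4 - 33 = -29$)
$b{\left(S \right)} = 1$ ($b{\left(S \right)} = \frac{2 S}{2 S} = 2 S \frac{1}{2 S} = 1$)
$K{\left(h \right)} = 1$ ($K{\left(h \right)} = \frac{2 h}{2 h} = 2 h \frac{1}{2 h} = 1$)
$b{\left(k \right)} - K{\left(56 \right)} = 1 - 1 = 0$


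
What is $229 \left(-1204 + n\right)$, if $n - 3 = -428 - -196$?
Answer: $-328157$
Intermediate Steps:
$n = -229$ ($n = 3 - 232 = -229$)
$229 \left(-1204 + n\right) = 229 \left(-1204 - 229\right) = 229 \left(-1433\right) = -328157$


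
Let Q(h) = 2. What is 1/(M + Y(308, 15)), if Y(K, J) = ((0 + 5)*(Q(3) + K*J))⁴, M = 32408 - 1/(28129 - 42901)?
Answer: 14772/4213461994152991250977 ≈ 3.5059e-18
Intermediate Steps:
M = 478730977/14772 (M = 32408 - 1/(-14772) = 32408 - 1*(-1/14772) = 32408 + 1/14772 = 478730977/14772 ≈ 32408.)
Y(K, J) = (10 + 5*J*K)⁴ (Y(K, J) = ((0 + 5)*(2 + K*J))⁴ = (5*(2 + J*K))⁴ = (10 + 5*J*K)⁴)
1/(M + Y(308, 15)) = 1/(478730977/14772 + 625*(2 + 15*308)⁴) = 1/(478730977/14772 + 625*(2 + 4620)⁴) = 1/(478730977/14772 + 625*4622⁴) = 1/(478730977/14772 + 625*456372812797456) = 1/(478730977/14772 + 285233007998410000) = 1/(4213461994152991250977/14772) = 14772/4213461994152991250977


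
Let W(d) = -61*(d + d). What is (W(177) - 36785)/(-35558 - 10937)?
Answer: 58379/46495 ≈ 1.2556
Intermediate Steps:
W(d) = -122*d
(W(177) - 36785)/(-35558 - 10937) = (-122*177 - 36785)/(-35558 - 10937) = (-21594 - 36785)/(-46495) = -58379*(-1/46495) = 58379/46495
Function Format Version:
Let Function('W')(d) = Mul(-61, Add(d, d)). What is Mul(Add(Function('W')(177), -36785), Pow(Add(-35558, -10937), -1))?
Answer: Rational(58379, 46495) ≈ 1.2556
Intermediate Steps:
Function('W')(d) = Mul(-122, d) (Function('W')(d) = Mul(-61, Mul(2, d)) = Mul(-122, d))
Mul(Add(Function('W')(177), -36785), Pow(Add(-35558, -10937), -1)) = Mul(Add(Mul(-122, 177), -36785), Pow(Add(-35558, -10937), -1)) = Mul(Add(-21594, -36785), Pow(-46495, -1)) = Mul(-58379, Rational(-1, 46495)) = Rational(58379, 46495)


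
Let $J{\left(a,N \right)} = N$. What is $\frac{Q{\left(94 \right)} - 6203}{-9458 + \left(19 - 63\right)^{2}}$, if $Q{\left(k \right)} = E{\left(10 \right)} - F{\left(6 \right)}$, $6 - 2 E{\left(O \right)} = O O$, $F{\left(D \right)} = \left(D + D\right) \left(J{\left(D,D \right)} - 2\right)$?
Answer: $\frac{3149}{3761} \approx 0.83728$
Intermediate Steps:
$F{\left(D \right)} = 2 D \left(-2 + D\right)$ ($F{\left(D \right)} = \left(D + D\right) \left(D - 2\right) = 2 D \left(-2 + D\right)$)
$E{\left(O \right)} = 3 - \frac{O^{2}}{2}$ ($E{\left(O \right)} = 3 - \frac{O O}{2} = 3 - \frac{O^{2}}{2}$)
$Q{\left(k \right)} = -95$ ($Q{\left(k \right)} = \left(3 - \frac{10^{2}}{2}\right) - 2 \cdot 6 \left(-2 + 6\right) = \left(3 - 50\right) - 2 \cdot 6 \cdot 4 = \left(3 - 50\right) - 48 = -47 - 48 = -95$)
$\frac{Q{\left(94 \right)} - 6203}{-9458 + \left(19 - 63\right)^{2}} = \frac{-95 - 6203}{-9458 + \left(19 - 63\right)^{2}} = - \frac{6298}{-9458 + \left(-44\right)^{2}} = - \frac{6298}{-9458 + 1936} = - \frac{6298}{-7522} = \left(-6298\right) \left(- \frac{1}{7522}\right) = \frac{3149}{3761}$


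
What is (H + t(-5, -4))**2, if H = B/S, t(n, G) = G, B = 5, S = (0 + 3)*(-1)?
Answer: 289/9 ≈ 32.111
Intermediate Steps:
S = -3 (S = 3*(-1) = -3)
H = -5/3 (H = 5/(-3) = 5*(-1/3) = -5/3 ≈ -1.6667)
(H + t(-5, -4))**2 = (-5/3 - 4)**2 = (-17/3)**2 = 289/9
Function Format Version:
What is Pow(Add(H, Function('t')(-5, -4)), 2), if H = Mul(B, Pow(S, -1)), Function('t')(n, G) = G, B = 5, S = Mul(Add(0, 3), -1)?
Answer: Rational(289, 9) ≈ 32.111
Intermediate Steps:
S = -3 (S = Mul(3, -1) = -3)
H = Rational(-5, 3) (H = Mul(5, Pow(-3, -1)) = Mul(5, Rational(-1, 3)) = Rational(-5, 3) ≈ -1.6667)
Pow(Add(H, Function('t')(-5, -4)), 2) = Pow(Add(Rational(-5, 3), -4), 2) = Pow(Rational(-17, 3), 2) = Rational(289, 9)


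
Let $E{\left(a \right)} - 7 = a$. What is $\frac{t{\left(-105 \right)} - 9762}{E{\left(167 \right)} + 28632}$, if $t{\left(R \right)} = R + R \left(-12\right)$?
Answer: $- \frac{2869}{9602} \approx -0.29879$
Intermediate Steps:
$E{\left(a \right)} = 7 + a$
$t{\left(R \right)} = - 11 R$ ($t{\left(R \right)} = R - 12 R = - 11 R$)
$\frac{t{\left(-105 \right)} - 9762}{E{\left(167 \right)} + 28632} = \frac{\left(-11\right) \left(-105\right) - 9762}{\left(7 + 167\right) + 28632} = \frac{1155 - 9762}{174 + 28632} = - \frac{8607}{28806} = \left(-8607\right) \frac{1}{28806} = - \frac{2869}{9602}$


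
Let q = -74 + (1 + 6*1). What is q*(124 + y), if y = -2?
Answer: -8174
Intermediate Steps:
q = -67 (q = -74 + (1 + 6) = -74 + 7 = -67)
q*(124 + y) = -67*(124 - 2) = -67*122 = -8174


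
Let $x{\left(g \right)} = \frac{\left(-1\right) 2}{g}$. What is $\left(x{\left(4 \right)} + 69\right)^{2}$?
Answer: $\frac{18769}{4} \approx 4692.3$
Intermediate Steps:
$x{\left(g \right)} = - \frac{2}{g}$
$\left(x{\left(4 \right)} + 69\right)^{2} = \left(- \frac{2}{4} + 69\right)^{2} = \left(\left(-2\right) \frac{1}{4} + 69\right)^{2} = \left(- \frac{1}{2} + 69\right)^{2} = \left(\frac{137}{2}\right)^{2} = \frac{18769}{4}$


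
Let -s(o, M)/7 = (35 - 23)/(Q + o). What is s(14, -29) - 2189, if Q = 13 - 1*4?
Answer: -50431/23 ≈ -2192.7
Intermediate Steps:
Q = 9 (Q = 13 - 4 = 9)
s(o, M) = -84/(9 + o) (s(o, M) = -7*(35 - 23)/(9 + o) = -84/(9 + o))
s(14, -29) - 2189 = -84/(9 + 14) - 2189 = -84/23 - 2189 = -50431/23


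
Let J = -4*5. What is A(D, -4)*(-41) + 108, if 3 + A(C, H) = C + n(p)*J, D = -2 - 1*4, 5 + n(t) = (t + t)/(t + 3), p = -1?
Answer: -4443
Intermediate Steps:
n(t) = -5 + 2*t/(3 + t) (n(t) = -5 + (t + t)/(t + 3) = -5 + (2*t)/(3 + t) = -5 + 2*t/(3 + t))
J = -20
D = -6 (D = -2 - 4 = -6)
A(C, H) = 117 + C (A(C, H) = -3 + (C + (3*(-5 - 1*(-1))/(3 - 1))*(-20)) = -3 + (C + (3*(-5 + 1)/2)*(-20)) = -3 + (C + (3*(½)*(-4))*(-20)) = -3 + (C - 6*(-20)) = -3 + (C + 120) = -3 + (120 + C) = 117 + C)
A(D, -4)*(-41) + 108 = (117 - 6)*(-41) + 108 = 111*(-41) + 108 = -4551 + 108 = -4443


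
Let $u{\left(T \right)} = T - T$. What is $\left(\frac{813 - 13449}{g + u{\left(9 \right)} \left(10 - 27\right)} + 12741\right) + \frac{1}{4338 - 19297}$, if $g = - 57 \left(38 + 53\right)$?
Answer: $\frac{3621952130}{284221} \approx 12743.0$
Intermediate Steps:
$u{\left(T \right)} = 0$
$g = -5187$ ($g = \left(-57\right) 91 = -5187$)
$\left(\frac{813 - 13449}{g + u{\left(9 \right)} \left(10 - 27\right)} + 12741\right) + \frac{1}{4338 - 19297} = \left(\frac{813 - 13449}{-5187 + 0 \left(10 - 27\right)} + 12741\right) + \frac{1}{4338 - 19297} = \left(- \frac{12636}{-5187 + 0 \left(-17\right)} + 12741\right) + \frac{1}{-14959} = \left(- \frac{12636}{-5187 + 0} + 12741\right) - \frac{1}{14959} = \left(- \frac{12636}{-5187} + 12741\right) - \frac{1}{14959} = \left(\left(-12636\right) \left(- \frac{1}{5187}\right) + 12741\right) - \frac{1}{14959} = \left(\frac{324}{133} + 12741\right) - \frac{1}{14959} = \frac{1694877}{133} - \frac{1}{14959} = \frac{3621952130}{284221}$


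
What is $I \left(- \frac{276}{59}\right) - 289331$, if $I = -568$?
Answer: $- \frac{16913761}{59} \approx -2.8667 \cdot 10^{5}$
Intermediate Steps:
$I \left(- \frac{276}{59}\right) - 289331 = - 568 \left(- \frac{276}{59}\right) - 289331 = - 568 \left(\left(-276\right) \frac{1}{59}\right) - 289331 = \left(-568\right) \left(- \frac{276}{59}\right) - 289331 = \frac{156768}{59} - 289331 = - \frac{16913761}{59}$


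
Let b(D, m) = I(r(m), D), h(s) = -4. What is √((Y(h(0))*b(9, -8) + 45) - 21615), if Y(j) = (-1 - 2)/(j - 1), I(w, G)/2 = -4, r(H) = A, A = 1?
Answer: 3*I*√59930/5 ≈ 146.88*I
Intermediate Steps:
r(H) = 1
I(w, G) = -8 (I(w, G) = 2*(-4) = -8)
b(D, m) = -8
Y(j) = -3/(-1 + j)
√((Y(h(0))*b(9, -8) + 45) - 21615) = √((-3/(-1 - 4)*(-8) + 45) - 21615) = √((-3/(-5)*(-8) + 45) - 21615) = √((-3*(-⅕)*(-8) + 45) - 21615) = √(((⅗)*(-8) + 45) - 21615) = √((-24/5 + 45) - 21615) = √(201/5 - 21615) = √(-107874/5) = 3*I*√59930/5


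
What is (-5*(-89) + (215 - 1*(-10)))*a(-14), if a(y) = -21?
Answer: -14070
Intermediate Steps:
(-5*(-89) + (215 - 1*(-10)))*a(-14) = (-5*(-89) + (215 - 1*(-10)))*(-21) = (445 + (215 + 10))*(-21) = (445 + 225)*(-21) = 670*(-21) = -14070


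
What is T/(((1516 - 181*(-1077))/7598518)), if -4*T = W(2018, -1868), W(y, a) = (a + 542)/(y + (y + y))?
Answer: 839636239/396442154 ≈ 2.1179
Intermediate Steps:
W(y, a) = (542 + a)/(3*y) (W(y, a) = (542 + a)/(y + 2*y) = (542 + a)/((3*y)) = (542 + a)*(1/(3*y)) = (542 + a)/(3*y))
T = 221/4036 (T = -(542 - 1868)/(12*2018) = -(-1326)/(12*2018) = -1/4*(-221/1009) = 221/4036 ≈ 0.054757)
T/(((1516 - 181*(-1077))/7598518)) = 221/(4036*(((1516 - 181*(-1077))/7598518))) = 221/(4036*(((1516 + 194937)*(1/7598518)))) = 221/(4036*((196453*(1/7598518)))) = 221/(4036*(196453/7598518)) = (221/4036)*(7598518/196453) = 839636239/396442154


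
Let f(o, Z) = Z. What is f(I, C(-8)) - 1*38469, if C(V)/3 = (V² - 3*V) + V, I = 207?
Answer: -38229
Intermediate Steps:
C(V) = -6*V + 3*V² (C(V) = 3*((V² - 3*V) + V) = 3*(V² - 2*V) = -6*V + 3*V²)
f(I, C(-8)) - 1*38469 = 3*(-8)*(-2 - 8) - 1*38469 = 3*(-8)*(-10) - 38469 = 240 - 38469 = -38229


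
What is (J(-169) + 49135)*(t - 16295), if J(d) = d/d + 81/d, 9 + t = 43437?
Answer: 225309800099/169 ≈ 1.3332e+9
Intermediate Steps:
t = 43428 (t = -9 + 43437 = 43428)
J(d) = 1 + 81/d
(J(-169) + 49135)*(t - 16295) = ((81 - 169)/(-169) + 49135)*(43428 - 16295) = (-1/169*(-88) + 49135)*27133 = (88/169 + 49135)*27133 = (8303903/169)*27133 = 225309800099/169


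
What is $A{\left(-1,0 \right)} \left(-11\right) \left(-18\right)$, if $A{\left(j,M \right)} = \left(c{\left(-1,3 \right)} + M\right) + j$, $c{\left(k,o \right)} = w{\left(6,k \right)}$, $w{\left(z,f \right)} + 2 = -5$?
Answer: $-1584$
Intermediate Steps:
$w{\left(z,f \right)} = -7$ ($w{\left(z,f \right)} = -2 - 5 = -7$)
$c{\left(k,o \right)} = -7$
$A{\left(j,M \right)} = -7 + M + j$ ($A{\left(j,M \right)} = \left(-7 + M\right) + j = -7 + M + j$)
$A{\left(-1,0 \right)} \left(-11\right) \left(-18\right) = \left(-7 + 0 - 1\right) \left(-11\right) \left(-18\right) = \left(-8\right) \left(-11\right) \left(-18\right) = 88 \left(-18\right) = -1584$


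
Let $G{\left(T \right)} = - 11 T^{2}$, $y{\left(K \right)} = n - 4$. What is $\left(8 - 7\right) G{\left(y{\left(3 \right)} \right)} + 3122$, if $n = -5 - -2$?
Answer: $2583$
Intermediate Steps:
$n = -3$ ($n = -5 + 2 = -3$)
$y{\left(K \right)} = -7$ ($y{\left(K \right)} = -3 - 4 = -7$)
$\left(8 - 7\right) G{\left(y{\left(3 \right)} \right)} + 3122 = \left(8 - 7\right) \left(- 11 \left(-7\right)^{2}\right) + 3122 = \left(8 - 7\right) \left(\left(-11\right) 49\right) + 3122 = 1 \left(-539\right) + 3122 = -539 + 3122 = 2583$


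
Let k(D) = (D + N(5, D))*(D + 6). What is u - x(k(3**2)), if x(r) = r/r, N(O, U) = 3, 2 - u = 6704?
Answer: -6703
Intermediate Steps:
u = -6702 (u = 2 - 1*6704 = 2 - 6704 = -6702)
k(D) = (3 + D)*(6 + D) (k(D) = (D + 3)*(D + 6) = (3 + D)*(6 + D))
x(r) = 1
u - x(k(3**2)) = -6702 - 1*1 = -6702 - 1 = -6703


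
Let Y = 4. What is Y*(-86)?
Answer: -344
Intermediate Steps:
Y*(-86) = 4*(-86) = -344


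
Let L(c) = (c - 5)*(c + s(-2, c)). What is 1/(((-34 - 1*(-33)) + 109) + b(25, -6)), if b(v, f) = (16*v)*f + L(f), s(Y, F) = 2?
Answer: -1/2248 ≈ -0.00044484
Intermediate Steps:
L(c) = (-5 + c)*(2 + c) (L(c) = (c - 5)*(c + 2) = (-5 + c)*(2 + c))
b(v, f) = -10 + f² - 3*f + 16*f*v (b(v, f) = (16*v)*f + (-10 + f² - 3*f) = 16*f*v + (-10 + f² - 3*f) = -10 + f² - 3*f + 16*f*v)
1/(((-34 - 1*(-33)) + 109) + b(25, -6)) = 1/(((-34 - 1*(-33)) + 109) + (-10 + (-6)² - 3*(-6) + 16*(-6)*25)) = 1/(((-34 + 33) + 109) + (-10 + 36 + 18 - 2400)) = 1/((-1 + 109) - 2356) = 1/(108 - 2356) = 1/(-2248) = -1/2248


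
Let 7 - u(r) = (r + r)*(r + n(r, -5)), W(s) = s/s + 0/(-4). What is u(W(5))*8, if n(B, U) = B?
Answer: 24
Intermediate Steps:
W(s) = 1 (W(s) = 1 + 0*(-1/4) = 1 + 0 = 1)
u(r) = 7 - 4*r**2 (u(r) = 7 - (r + r)*(r + r) = 7 - 2*r*2*r = 7 - 4*r**2)
u(W(5))*8 = (7 - 4*1**2)*8 = (7 - 4*1)*8 = (7 - 4)*8 = 3*8 = 24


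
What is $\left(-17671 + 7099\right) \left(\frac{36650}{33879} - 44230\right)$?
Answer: $\frac{5280472676480}{11293} \approx 4.6759 \cdot 10^{8}$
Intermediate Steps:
$\left(-17671 + 7099\right) \left(\frac{36650}{33879} - 44230\right) = - 10572 \left(36650 \cdot \frac{1}{33879} - 44230\right) = - 10572 \left(\frac{36650}{33879} - 44230\right) = \left(-10572\right) \left(- \frac{1498431520}{33879}\right) = \frac{5280472676480}{11293}$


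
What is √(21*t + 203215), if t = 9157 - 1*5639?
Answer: √277093 ≈ 526.40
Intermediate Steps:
t = 3518 (t = 9157 - 5639 = 3518)
√(21*t + 203215) = √(21*3518 + 203215) = √(73878 + 203215) = √277093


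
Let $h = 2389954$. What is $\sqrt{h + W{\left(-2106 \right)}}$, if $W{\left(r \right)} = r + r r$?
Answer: $2 \sqrt{1705771} \approx 2612.1$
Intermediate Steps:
$W{\left(r \right)} = r + r^{2}$
$\sqrt{h + W{\left(-2106 \right)}} = \sqrt{2389954 - 2106 \left(1 - 2106\right)} = \sqrt{2389954 - -4433130} = \sqrt{2389954 + 4433130} = \sqrt{6823084} = 2 \sqrt{1705771}$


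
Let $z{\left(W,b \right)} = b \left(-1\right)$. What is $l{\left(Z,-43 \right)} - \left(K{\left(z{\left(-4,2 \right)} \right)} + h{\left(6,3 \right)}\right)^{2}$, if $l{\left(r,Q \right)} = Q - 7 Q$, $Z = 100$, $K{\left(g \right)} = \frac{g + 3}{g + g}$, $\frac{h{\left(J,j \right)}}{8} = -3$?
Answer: $- \frac{5281}{16} \approx -330.06$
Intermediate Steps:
$h{\left(J,j \right)} = -24$ ($h{\left(J,j \right)} = 8 \left(-3\right) = -24$)
$z{\left(W,b \right)} = - b$
$K{\left(g \right)} = \frac{3 + g}{2 g}$
$l{\left(r,Q \right)} = - 6 Q$
$l{\left(Z,-43 \right)} - \left(K{\left(z{\left(-4,2 \right)} \right)} + h{\left(6,3 \right)}\right)^{2} = \left(-6\right) \left(-43\right) - \left(\frac{3 - 2}{2 \left(\left(-1\right) 2\right)} - 24\right)^{2} = 258 - \left(\frac{3 - 2}{2 \left(-2\right)} - 24\right)^{2} = 258 - \left(\frac{1}{2} \left(- \frac{1}{2}\right) 1 - 24\right)^{2} = 258 - \left(- \frac{1}{4} - 24\right)^{2} = 258 - \left(- \frac{97}{4}\right)^{2} = 258 - \frac{9409}{16} = - \frac{5281}{16}$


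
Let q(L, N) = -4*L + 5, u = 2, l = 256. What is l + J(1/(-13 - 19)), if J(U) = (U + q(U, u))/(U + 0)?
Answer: 93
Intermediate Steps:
q(L, N) = 5 - 4*L
J(U) = (5 - 3*U)/U (J(U) = (U + (5 - 4*U))/(U + 0) = (5 - 3*U)/U)
l + J(1/(-13 - 19)) = 256 + (-3 + 5/(1/(-13 - 19))) = 256 + (-3 + 5/(1/(-32))) = 256 + (-3 + 5/(-1/32)) = 256 + (-3 + 5*(-32)) = 256 + (-3 - 160) = 256 - 163 = 93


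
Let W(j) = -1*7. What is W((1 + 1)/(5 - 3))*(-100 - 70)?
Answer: 1190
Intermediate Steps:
W(j) = -7
W((1 + 1)/(5 - 3))*(-100 - 70) = -7*(-100 - 70) = -7*(-170) = 1190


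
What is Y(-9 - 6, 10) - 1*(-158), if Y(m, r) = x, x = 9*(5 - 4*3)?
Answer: 95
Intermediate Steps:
x = -63 (x = 9*(5 - 12) = 9*(-7) = -63)
Y(m, r) = -63
Y(-9 - 6, 10) - 1*(-158) = -63 - 1*(-158) = -63 + 158 = 95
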